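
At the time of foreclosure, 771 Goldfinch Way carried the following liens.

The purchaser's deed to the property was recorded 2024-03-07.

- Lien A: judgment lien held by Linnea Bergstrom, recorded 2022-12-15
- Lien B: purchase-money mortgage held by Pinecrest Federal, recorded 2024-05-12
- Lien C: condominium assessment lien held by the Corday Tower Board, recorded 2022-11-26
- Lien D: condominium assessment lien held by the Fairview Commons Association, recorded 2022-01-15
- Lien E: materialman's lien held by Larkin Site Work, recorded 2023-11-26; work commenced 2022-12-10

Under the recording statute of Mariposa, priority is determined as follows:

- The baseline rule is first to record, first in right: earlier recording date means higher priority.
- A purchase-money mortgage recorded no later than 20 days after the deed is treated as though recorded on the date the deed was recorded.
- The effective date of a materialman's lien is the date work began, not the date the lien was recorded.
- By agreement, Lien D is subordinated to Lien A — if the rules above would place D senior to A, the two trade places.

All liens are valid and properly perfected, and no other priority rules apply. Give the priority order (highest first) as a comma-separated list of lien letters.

Effective dates after the stated exceptions: B was recorded 66 days after the deed — beyond 20 days — so no relation-back applies; E relates back to 2022-12-10 (work commenced).
Sorted by effective date: D (2022-01-15), C (2022-11-26), E (2022-12-10), A (2022-12-15), B (2024-05-12).
Because D would otherwise rank above A, the subordination swaps them.

A, C, E, D, B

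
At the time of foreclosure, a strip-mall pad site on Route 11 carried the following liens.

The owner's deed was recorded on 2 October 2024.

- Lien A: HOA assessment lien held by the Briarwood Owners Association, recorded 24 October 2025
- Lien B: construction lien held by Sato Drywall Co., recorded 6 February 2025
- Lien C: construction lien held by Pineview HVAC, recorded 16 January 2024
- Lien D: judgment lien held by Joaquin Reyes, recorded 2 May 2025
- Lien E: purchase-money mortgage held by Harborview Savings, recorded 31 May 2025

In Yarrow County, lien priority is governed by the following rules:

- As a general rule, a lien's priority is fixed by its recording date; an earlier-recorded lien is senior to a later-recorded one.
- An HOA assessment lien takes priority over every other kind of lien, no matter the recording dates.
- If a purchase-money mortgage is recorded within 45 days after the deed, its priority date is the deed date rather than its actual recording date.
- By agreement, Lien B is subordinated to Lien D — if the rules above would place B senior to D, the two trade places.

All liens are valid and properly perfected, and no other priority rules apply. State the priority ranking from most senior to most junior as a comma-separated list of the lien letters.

A, C, D, B, E

Adjusting effective dates: E was recorded 241 days after the deed — beyond 45 days — so no relation-back applies.
As an HOA assessment lien, A is senior to every other lien.
Among the remaining liens, by effective date: C (16 January 2024), B (6 February 2025), D (2 May 2025), E (31 May 2025).
The subordination applies — B was senior to D — so B and D swap.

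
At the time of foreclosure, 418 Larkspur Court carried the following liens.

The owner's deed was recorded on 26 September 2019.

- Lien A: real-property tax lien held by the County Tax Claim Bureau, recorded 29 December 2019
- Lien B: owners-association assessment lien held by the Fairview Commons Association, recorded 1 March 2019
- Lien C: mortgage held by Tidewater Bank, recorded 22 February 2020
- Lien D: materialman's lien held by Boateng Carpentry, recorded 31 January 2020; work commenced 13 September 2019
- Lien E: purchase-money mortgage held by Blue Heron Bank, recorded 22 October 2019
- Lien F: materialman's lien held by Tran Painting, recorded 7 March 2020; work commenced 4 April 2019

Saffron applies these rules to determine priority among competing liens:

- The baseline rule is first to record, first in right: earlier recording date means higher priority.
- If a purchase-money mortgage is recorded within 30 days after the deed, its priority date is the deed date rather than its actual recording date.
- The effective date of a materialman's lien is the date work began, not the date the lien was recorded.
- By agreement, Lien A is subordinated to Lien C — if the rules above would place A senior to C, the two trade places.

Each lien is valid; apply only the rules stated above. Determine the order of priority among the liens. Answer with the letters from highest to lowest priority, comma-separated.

Effective dates after the stated exceptions: D's effective date is 13 September 2019, when work began; E was recorded within the 30-day window, so its effective date is the deed date 26 September 2019; F's effective date is 4 April 2019, when work began.
Ordering by effective date: B (1 March 2019), F (4 April 2019), D (13 September 2019), E (26 September 2019), A (29 December 2019), C (22 February 2020).
A is senior to C before the subordination, so the two trade places.

B, F, D, E, C, A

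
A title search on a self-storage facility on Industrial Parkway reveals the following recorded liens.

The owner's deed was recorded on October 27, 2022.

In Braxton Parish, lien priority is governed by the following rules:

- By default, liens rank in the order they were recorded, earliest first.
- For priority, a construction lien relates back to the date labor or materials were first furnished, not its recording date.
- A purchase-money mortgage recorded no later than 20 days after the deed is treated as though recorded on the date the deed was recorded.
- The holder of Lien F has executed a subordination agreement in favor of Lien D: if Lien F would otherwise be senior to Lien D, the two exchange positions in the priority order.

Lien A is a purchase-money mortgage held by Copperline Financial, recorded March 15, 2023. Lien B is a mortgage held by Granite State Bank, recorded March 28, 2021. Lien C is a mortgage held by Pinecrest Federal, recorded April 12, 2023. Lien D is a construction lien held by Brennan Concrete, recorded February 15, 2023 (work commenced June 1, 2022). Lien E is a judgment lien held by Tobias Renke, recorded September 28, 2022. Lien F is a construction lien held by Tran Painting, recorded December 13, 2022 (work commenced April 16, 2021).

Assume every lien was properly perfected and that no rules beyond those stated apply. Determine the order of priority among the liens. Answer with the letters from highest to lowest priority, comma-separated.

B, D, F, E, A, C

First, effective dates: A missed the 20-day window (139 days after the deed), so its recording date stands; D's effective date is June 1, 2022, when work began; F relates back to April 16, 2021 (work commenced).
Sorted by effective date: B (March 28, 2021), F (April 16, 2021), D (June 1, 2022), E (September 28, 2022), A (March 15, 2023), C (April 12, 2023).
The subordination applies — F was senior to D — so F and D swap.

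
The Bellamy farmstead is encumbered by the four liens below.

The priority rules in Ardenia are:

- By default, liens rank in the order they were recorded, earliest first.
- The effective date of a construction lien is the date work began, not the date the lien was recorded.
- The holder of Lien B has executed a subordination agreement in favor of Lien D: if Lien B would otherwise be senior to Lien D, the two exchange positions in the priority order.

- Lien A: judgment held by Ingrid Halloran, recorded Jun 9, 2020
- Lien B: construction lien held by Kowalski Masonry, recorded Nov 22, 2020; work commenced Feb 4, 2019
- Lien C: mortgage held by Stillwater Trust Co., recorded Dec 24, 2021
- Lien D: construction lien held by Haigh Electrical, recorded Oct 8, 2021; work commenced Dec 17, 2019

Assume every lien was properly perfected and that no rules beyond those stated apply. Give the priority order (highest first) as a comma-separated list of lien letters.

D, B, A, C

Effective dates after the stated exceptions: B's effective date is Feb 4, 2019, when work began; D is treated as recorded Dec 17, 2019, the work-commencement date.
By effective date, earliest first: B (Feb 4, 2019), D (Dec 17, 2019), A (Jun 9, 2020), C (Dec 24, 2021).
Because B would otherwise rank above D, the subordination swaps them.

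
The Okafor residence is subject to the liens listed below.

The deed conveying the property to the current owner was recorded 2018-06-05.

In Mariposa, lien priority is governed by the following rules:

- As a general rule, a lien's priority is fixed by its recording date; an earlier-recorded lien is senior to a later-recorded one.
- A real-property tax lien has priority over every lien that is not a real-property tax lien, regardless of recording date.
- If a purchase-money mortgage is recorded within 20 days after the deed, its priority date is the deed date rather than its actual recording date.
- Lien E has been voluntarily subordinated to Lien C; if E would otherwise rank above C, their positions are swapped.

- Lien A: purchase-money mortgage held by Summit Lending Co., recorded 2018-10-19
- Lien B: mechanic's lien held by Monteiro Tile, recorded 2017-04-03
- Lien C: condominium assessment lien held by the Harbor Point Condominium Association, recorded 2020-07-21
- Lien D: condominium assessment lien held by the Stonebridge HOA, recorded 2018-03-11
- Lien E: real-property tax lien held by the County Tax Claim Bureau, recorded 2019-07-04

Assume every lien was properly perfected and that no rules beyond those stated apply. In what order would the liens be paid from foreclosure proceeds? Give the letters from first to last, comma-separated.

C, B, D, A, E

Effective dates: A was recorded 136 days after the deed, outside the 20-day window, so it keeps its recording date.
As a real-property tax lien, E is senior to every other lien.
Among the remaining liens, by effective date: B (2017-04-03), D (2018-03-11), A (2018-10-19), C (2020-07-21).
E is senior to C before the subordination, so the two trade places.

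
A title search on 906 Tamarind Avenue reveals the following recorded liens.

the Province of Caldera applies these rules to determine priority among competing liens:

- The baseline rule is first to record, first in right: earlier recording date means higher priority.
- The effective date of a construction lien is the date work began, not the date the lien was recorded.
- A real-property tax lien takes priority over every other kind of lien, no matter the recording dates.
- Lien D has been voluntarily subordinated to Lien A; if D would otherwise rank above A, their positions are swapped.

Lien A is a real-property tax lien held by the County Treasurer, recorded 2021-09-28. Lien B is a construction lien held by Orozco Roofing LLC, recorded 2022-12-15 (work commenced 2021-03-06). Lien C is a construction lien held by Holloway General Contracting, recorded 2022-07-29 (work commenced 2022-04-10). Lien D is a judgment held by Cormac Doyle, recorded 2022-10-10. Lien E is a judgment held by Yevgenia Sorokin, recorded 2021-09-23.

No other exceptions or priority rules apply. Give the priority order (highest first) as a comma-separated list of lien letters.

A, B, E, C, D

First, effective dates: B is treated as recorded 2021-03-06, the work-commencement date; C is treated as recorded 2022-04-10, the work-commencement date.
A is a real-property tax lien, so it outranks all other liens regardless of date.
Ordering the rest by effective date: B (2021-03-06), E (2021-09-23), C (2022-04-10), D (2022-10-10).
Since D is not senior to A, the subordination leaves the order unchanged.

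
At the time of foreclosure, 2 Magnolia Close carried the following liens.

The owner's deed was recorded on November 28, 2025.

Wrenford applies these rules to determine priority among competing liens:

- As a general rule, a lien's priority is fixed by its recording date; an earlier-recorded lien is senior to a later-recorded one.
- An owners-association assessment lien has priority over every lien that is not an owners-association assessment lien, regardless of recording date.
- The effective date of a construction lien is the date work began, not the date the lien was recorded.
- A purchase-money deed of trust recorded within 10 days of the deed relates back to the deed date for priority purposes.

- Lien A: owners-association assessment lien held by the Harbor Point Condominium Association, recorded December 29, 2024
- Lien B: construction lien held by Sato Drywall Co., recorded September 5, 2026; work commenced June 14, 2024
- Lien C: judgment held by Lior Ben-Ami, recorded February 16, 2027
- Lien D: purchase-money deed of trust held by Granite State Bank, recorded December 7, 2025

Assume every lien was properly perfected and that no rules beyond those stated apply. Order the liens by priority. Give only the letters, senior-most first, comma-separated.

A, B, D, C

First, effective dates: B relates back to June 14, 2024 (work commenced); D was recorded within the 10-day window, so its effective date is the deed date November 28, 2025.
A is an owners-association assessment lien, so it outranks all other liens regardless of date.
The other liens, earliest effective date first: B (June 14, 2024), D (November 28, 2025), C (February 16, 2027).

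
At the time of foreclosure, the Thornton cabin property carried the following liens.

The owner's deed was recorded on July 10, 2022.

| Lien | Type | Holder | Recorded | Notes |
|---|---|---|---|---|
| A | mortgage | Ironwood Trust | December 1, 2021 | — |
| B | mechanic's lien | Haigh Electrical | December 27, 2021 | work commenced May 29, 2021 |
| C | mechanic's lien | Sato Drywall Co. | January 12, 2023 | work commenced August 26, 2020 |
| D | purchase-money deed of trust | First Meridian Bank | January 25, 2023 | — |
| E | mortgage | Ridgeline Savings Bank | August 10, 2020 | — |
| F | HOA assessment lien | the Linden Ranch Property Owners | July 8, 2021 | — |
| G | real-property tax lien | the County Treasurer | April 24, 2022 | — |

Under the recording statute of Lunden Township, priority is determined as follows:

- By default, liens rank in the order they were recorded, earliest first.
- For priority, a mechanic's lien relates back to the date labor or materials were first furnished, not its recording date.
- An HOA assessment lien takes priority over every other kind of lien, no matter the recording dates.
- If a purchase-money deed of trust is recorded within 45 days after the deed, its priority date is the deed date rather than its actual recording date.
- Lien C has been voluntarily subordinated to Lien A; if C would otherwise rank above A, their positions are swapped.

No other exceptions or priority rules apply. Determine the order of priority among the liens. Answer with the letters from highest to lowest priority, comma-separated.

Effective dates: B is treated as recorded May 29, 2021, the work-commencement date; C relates back to August 26, 2020 (work commenced); D was recorded 199 days after the deed, outside the 45-day window, so it keeps its recording date.
As an HOA assessment lien, F is senior to every other lien.
The other liens, earliest effective date first: E (August 10, 2020), C (August 26, 2020), B (May 29, 2021), A (December 1, 2021), G (April 24, 2022), D (January 25, 2023).
Because C would otherwise rank above A, the subordination swaps them.

F, E, A, B, C, G, D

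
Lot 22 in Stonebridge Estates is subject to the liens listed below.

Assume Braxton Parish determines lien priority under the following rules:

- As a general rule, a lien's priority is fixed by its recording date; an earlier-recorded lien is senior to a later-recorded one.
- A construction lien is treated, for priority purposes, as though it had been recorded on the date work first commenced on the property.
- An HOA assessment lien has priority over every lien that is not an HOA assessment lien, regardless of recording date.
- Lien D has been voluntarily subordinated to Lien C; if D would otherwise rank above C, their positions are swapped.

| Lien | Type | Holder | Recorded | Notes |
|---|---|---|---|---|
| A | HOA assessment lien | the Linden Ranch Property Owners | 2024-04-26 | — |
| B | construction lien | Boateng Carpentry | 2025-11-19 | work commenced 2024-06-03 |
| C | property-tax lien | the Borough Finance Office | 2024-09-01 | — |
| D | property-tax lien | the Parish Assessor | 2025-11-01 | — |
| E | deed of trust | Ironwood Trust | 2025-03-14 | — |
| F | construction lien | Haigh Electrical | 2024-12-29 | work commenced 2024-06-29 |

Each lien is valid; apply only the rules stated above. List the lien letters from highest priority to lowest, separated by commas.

Effective dates: B is treated as recorded 2024-06-03, the work-commencement date; F relates back to 2024-06-29 (work commenced).
A, as an HOA assessment lien, has superpriority and ranks first.
Remaining liens by effective date: B (2024-06-03), F (2024-06-29), C (2024-09-01), E (2025-03-14), D (2025-11-01).
D already ranks below C; the subordination has no effect.

A, B, F, C, E, D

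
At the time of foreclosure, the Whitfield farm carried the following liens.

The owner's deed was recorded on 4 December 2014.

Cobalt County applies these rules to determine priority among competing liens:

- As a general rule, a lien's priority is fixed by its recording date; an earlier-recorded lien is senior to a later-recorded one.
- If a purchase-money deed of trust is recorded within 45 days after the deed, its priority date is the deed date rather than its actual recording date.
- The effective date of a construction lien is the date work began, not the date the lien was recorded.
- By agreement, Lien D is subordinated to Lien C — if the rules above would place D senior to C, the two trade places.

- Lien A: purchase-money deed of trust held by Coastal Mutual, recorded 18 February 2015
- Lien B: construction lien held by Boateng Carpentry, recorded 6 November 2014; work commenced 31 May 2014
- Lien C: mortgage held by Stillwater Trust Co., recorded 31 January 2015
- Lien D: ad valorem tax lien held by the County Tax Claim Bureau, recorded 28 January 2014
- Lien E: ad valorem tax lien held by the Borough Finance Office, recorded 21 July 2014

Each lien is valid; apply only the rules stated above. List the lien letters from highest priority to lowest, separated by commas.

C, B, E, D, A

Effective dates after the stated exceptions: A was recorded 76 days after the deed — beyond 45 days — so no relation-back applies; B is treated as recorded 31 May 2014, the work-commencement date.
Sorted by effective date: D (28 January 2014), B (31 May 2014), E (21 July 2014), C (31 January 2015), A (18 February 2015).
D would otherwise be senior to C, so under the subordination agreement D and C exchange positions.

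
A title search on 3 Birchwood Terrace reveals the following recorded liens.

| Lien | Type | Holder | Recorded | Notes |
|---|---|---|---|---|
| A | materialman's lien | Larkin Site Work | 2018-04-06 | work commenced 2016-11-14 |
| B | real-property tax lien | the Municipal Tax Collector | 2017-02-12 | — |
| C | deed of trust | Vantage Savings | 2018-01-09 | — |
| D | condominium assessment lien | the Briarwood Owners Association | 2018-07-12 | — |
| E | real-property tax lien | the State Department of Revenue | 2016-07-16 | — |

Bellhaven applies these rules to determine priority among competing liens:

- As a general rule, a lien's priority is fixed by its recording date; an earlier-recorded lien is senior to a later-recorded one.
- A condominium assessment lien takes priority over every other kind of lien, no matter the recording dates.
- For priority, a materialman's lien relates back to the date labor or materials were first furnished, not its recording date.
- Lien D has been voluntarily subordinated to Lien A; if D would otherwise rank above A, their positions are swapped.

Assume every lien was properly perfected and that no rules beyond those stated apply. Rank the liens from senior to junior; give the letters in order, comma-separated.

Effective dates after the stated exceptions: A's effective date is 2016-11-14, when work began.
D is a condominium assessment lien, so it outranks all other liens regardless of date.
Among the remaining liens, by effective date: E (2016-07-16), A (2016-11-14), B (2017-02-12), C (2018-01-09).
D is senior to A before the subordination, so the two trade places.

A, E, D, B, C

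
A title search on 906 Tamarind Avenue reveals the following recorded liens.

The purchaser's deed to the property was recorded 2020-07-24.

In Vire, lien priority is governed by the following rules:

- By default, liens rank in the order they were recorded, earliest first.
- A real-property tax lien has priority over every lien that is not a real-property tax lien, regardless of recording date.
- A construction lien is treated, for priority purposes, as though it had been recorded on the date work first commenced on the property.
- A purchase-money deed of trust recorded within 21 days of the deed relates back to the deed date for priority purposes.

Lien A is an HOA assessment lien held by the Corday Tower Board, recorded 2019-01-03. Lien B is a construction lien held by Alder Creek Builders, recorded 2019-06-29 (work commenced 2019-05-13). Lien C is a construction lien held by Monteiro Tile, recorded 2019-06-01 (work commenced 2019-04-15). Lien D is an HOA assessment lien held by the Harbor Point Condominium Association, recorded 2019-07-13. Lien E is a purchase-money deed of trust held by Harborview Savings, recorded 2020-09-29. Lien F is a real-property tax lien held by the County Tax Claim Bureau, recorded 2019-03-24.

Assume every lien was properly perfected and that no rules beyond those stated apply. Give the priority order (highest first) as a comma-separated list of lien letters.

F, A, C, B, D, E

Effective dates after the stated exceptions: B's effective date is 2019-05-13, when work began; C relates back to 2019-04-15 (work commenced); E was recorded 67 days after the deed — beyond 21 days — so no relation-back applies.
As a real-property tax lien, F is senior to every other lien.
Ordering the rest by effective date: A (2019-01-03), C (2019-04-15), B (2019-05-13), D (2019-07-13), E (2020-09-29).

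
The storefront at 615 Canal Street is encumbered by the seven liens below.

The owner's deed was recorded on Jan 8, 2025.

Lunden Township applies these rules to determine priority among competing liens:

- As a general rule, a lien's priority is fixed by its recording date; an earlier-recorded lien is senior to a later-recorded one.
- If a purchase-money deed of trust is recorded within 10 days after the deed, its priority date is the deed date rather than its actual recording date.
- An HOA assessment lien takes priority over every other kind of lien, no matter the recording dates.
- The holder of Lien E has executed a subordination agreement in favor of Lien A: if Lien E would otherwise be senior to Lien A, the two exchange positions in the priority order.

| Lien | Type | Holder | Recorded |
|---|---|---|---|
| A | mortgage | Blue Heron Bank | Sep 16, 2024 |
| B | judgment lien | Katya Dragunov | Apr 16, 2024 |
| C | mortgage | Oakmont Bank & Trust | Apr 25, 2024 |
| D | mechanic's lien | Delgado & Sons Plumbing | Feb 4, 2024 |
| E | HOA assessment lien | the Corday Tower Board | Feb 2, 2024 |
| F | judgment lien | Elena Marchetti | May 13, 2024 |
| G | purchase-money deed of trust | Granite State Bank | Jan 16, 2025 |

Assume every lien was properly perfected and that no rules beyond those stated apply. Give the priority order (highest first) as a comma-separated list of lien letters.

Effective dates after the stated exceptions: G's effective date is the deed date, Jan 8, 2025.
As an HOA assessment lien, E is senior to every other lien.
Among the remaining liens, by effective date: D (Feb 4, 2024), B (Apr 16, 2024), C (Apr 25, 2024), F (May 13, 2024), A (Sep 16, 2024), G (Jan 8, 2025).
The subordination applies — E was senior to A — so E and A swap.

A, D, B, C, F, E, G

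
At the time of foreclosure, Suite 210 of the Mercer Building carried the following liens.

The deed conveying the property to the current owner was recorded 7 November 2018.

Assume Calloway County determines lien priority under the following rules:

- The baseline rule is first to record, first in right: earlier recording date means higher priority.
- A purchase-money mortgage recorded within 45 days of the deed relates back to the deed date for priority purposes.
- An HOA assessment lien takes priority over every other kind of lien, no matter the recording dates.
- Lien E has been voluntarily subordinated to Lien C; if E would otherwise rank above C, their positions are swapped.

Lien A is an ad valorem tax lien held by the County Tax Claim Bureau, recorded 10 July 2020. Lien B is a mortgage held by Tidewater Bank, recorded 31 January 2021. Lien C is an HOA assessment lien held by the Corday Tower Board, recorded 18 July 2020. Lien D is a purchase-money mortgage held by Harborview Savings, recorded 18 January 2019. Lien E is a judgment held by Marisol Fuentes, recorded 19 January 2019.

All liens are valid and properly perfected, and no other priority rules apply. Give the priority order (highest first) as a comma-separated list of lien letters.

First, effective dates: D missed the 45-day window (72 days after the deed), so its recording date stands.
As an HOA assessment lien, C is senior to every other lien.
The other liens, earliest effective date first: D (18 January 2019), E (19 January 2019), A (10 July 2020), B (31 January 2021).
Since E is not senior to C, the subordination leaves the order unchanged.

C, D, E, A, B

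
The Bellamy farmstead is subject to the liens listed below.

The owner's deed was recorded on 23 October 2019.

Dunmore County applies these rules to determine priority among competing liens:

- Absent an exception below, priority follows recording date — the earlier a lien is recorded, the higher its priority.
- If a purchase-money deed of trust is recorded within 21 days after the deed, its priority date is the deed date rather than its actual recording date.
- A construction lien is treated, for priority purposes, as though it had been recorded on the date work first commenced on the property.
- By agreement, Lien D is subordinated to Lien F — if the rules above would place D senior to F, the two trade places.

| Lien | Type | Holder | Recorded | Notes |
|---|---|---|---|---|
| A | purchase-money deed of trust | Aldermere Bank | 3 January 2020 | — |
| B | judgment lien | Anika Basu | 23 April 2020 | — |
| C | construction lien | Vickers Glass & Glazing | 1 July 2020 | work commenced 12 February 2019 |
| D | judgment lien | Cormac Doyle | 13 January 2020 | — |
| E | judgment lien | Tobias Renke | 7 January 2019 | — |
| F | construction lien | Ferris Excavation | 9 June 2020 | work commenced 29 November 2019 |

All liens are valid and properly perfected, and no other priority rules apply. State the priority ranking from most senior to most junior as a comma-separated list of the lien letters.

E, C, F, A, D, B

Adjusting effective dates: A missed the 21-day window (72 days after the deed), so its recording date stands; C is treated as recorded 12 February 2019, the work-commencement date; F relates back to 29 November 2019 (work commenced).
Sorted by effective date: E (7 January 2019), C (12 February 2019), F (29 November 2019), A (3 January 2020), D (13 January 2020), B (23 April 2020).
Since D is not senior to F, the subordination leaves the order unchanged.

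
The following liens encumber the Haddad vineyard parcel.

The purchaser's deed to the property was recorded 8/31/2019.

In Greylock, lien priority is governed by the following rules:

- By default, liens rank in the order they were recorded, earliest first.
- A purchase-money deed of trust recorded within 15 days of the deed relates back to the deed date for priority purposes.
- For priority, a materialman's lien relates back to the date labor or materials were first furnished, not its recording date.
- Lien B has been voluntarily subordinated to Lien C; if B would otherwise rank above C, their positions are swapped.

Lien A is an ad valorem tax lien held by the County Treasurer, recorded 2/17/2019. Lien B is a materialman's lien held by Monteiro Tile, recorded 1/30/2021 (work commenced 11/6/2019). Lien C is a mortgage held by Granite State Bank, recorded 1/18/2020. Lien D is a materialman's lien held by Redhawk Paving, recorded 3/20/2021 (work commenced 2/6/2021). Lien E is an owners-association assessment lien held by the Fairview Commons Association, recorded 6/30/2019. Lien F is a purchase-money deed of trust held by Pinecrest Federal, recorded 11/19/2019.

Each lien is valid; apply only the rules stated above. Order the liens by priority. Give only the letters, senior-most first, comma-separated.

A, E, C, F, B, D

Effective dates: B's effective date is 11/6/2019, when work began; D relates back to 2/6/2021 (work commenced); F was recorded 80 days after the deed — beyond 15 days — so no relation-back applies.
Sorted by effective date: A (2/17/2019), E (6/30/2019), B (11/6/2019), F (11/19/2019), C (1/18/2020), D (2/6/2021).
B would otherwise be senior to C, so under the subordination agreement B and C exchange positions.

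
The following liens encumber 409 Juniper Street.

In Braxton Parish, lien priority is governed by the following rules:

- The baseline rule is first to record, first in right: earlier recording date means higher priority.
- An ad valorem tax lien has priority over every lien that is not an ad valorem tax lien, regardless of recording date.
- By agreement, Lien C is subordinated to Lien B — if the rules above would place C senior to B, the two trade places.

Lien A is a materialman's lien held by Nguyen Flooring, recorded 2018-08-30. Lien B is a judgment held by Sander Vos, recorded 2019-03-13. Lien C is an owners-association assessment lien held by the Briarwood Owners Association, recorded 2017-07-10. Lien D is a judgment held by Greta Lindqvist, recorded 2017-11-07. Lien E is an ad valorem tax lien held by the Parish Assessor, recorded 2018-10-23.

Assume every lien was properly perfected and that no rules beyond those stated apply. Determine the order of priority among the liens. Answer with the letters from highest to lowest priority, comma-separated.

E, B, D, A, C

As an ad valorem tax lien, E is senior to every other lien.
Ordering the rest by effective date: C (2017-07-10), D (2017-11-07), A (2018-08-30), B (2019-03-13).
Because C would otherwise rank above B, the subordination swaps them.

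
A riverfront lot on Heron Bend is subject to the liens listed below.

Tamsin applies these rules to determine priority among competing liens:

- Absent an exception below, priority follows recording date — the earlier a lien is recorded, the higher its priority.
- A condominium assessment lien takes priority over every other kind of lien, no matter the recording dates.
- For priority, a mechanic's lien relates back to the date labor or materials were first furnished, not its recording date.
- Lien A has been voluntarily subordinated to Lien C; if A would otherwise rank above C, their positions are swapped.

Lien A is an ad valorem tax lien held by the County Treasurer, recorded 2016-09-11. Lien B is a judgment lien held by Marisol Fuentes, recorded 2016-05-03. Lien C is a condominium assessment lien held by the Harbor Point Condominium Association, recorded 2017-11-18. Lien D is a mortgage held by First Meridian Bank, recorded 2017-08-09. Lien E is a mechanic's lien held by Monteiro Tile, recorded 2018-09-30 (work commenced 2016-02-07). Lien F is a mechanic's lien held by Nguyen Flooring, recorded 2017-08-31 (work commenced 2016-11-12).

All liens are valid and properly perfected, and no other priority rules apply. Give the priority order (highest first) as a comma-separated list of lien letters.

C, E, B, A, F, D

Effective dates: E's effective date is 2016-02-07, when work began; F's effective date is 2016-11-12, when work began.
C is a condominium assessment lien and takes priority over every other lien.
The other liens, earliest effective date first: E (2016-02-07), B (2016-05-03), A (2016-09-11), F (2016-11-12), D (2017-08-09).
A is already junior to C, so the subordination agreement changes nothing.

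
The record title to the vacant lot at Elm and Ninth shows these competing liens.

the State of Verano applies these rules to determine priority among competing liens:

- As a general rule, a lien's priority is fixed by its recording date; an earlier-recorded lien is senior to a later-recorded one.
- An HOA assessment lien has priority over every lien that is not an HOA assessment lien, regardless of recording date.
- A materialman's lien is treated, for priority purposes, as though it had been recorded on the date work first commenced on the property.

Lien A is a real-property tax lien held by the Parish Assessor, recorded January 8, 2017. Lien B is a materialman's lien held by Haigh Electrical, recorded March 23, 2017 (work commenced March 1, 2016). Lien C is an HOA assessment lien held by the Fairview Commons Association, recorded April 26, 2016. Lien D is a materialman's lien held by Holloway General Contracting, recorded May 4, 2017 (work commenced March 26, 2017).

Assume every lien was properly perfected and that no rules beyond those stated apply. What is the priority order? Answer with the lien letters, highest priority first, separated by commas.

C, B, A, D

Effective dates after the stated exceptions: B is treated as recorded March 1, 2016, the work-commencement date; D's effective date is March 26, 2017, when work began.
C is an HOA assessment lien and takes priority over every other lien.
Remaining liens by effective date: B (March 1, 2016), A (January 8, 2017), D (March 26, 2017).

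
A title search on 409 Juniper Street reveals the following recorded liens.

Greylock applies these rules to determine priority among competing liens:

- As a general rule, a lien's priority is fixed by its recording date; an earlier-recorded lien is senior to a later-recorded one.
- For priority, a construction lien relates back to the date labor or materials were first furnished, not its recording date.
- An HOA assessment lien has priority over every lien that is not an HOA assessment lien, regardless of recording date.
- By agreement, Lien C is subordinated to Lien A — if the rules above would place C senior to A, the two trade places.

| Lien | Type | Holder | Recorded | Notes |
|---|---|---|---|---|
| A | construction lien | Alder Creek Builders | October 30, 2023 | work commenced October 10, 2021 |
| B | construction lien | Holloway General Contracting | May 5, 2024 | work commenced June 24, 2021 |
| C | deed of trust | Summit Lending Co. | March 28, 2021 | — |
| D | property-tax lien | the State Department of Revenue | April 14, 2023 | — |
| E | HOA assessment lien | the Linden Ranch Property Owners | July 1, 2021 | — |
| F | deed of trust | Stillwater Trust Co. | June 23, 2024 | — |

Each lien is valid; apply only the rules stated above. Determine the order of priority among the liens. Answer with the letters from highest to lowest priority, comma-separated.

E, A, B, C, D, F

Effective dates after the stated exceptions: A is treated as recorded October 10, 2021, the work-commencement date; B's effective date is June 24, 2021, when work began.
E is an HOA assessment lien, so it outranks all other liens regardless of date.
The other liens, earliest effective date first: C (March 28, 2021), B (June 24, 2021), A (October 10, 2021), D (April 14, 2023), F (June 23, 2024).
Because C would otherwise rank above A, the subordination swaps them.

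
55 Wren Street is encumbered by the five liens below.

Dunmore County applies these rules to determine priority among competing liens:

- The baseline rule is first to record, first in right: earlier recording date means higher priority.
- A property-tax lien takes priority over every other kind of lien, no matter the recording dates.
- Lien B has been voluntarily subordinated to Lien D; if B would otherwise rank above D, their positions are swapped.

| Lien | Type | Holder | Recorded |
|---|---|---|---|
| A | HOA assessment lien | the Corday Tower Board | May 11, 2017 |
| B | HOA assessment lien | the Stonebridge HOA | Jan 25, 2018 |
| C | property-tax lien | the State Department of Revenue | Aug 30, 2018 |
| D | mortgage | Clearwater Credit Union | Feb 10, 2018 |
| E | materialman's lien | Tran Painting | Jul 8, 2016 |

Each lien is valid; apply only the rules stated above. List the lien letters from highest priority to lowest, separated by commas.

C, E, A, D, B

C, as a property-tax lien, has superpriority and ranks first.
Ordering the rest by effective date: E (Jul 8, 2016), A (May 11, 2017), B (Jan 25, 2018), D (Feb 10, 2018).
Because B would otherwise rank above D, the subordination swaps them.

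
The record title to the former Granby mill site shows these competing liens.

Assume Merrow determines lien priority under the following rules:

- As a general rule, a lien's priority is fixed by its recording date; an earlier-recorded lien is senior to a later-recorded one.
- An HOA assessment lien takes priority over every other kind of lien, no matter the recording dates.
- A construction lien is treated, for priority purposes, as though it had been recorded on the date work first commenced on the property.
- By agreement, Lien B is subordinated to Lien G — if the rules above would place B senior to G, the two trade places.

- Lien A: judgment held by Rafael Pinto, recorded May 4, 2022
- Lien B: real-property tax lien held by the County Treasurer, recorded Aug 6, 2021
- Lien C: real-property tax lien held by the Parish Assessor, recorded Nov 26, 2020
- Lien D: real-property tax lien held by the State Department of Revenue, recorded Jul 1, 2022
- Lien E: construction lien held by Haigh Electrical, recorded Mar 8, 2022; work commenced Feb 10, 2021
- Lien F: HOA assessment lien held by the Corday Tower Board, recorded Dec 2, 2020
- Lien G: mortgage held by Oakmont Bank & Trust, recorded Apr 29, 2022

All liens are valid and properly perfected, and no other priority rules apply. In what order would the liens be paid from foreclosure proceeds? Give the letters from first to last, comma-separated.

Adjusting effective dates: E is treated as recorded Feb 10, 2021, the work-commencement date.
F is an HOA assessment lien and takes priority over every other lien.
Among the remaining liens, by effective date: C (Nov 26, 2020), E (Feb 10, 2021), B (Aug 6, 2021), G (Apr 29, 2022), A (May 4, 2022), D (Jul 1, 2022).
Because B would otherwise rank above G, the subordination swaps them.

F, C, E, G, B, A, D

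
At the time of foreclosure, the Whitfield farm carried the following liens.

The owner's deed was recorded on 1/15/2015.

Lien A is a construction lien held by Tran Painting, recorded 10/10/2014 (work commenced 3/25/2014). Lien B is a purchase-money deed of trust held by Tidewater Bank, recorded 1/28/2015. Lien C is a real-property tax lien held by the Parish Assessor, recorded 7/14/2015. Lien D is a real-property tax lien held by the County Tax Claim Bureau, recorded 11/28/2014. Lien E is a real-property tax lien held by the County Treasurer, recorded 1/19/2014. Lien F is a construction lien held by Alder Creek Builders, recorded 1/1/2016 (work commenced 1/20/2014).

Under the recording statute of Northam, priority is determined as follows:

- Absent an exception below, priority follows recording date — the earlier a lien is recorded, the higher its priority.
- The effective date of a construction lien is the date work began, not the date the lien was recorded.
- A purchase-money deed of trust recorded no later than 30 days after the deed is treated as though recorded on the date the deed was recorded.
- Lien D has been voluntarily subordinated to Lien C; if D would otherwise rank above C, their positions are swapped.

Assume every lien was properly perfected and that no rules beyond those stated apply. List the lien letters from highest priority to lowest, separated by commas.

E, F, A, C, B, D

Effective dates after the stated exceptions: A is treated as recorded 3/25/2014, the work-commencement date; B's effective date is the deed date, 1/15/2015; F's effective date is 1/20/2014, when work began.
By effective date: E (1/19/2014), F (1/20/2014), A (3/25/2014), D (11/28/2014), B (1/15/2015), C (7/14/2015).
The subordination applies — D was senior to C — so D and C swap.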